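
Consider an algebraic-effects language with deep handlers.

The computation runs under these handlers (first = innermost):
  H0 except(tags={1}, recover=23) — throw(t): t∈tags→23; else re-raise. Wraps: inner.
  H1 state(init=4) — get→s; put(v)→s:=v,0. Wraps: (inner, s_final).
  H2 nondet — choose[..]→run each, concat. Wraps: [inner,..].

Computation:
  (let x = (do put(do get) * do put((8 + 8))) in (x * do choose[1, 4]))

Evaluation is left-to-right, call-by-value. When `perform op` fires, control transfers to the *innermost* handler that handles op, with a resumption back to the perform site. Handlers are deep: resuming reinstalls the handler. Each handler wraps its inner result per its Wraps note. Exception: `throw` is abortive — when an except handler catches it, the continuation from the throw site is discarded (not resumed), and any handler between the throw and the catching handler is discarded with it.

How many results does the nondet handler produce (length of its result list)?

Evaluation trace:
get @ H1 ⇒ 4
put(4) @ H1 ⇒ s:=4
put(16) @ H1 ⇒ s:=16
choose[1, 4] @ H2
  branch[0] choose=1:
    H0 returns 0
    H1 returns (0, 16)
    H2 returns [(0, 16)]
  branch[1] choose=4:
    H0 returns 0
    H1 returns (0, 16)
    H2 returns [(0, 16)]
= [(0, 16), (0, 16)]

Answer: 2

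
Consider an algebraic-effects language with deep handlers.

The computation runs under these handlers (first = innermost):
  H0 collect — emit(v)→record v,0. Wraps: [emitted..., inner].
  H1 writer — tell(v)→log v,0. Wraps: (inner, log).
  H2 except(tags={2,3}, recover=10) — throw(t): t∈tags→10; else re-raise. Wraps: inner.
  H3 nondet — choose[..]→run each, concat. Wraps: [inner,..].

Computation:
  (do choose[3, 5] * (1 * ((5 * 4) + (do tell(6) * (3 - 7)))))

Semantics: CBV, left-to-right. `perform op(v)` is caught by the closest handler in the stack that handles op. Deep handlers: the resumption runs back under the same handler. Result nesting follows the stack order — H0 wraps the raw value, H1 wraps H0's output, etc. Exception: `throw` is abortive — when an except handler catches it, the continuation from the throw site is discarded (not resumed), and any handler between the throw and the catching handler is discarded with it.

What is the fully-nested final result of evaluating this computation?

Answer: [([60], (6)), ([100], (6))]

Working:
choose[3, 5] @ H3
  branch[0] choose=3:
    tell(6) @ H1 ⇒ log+=6
    H0 returns [60]
    H1 returns ([60], (6))
    H2 returns ([60], (6))
    H3 returns [([60], (6))]
  branch[1] choose=5:
    tell(6) @ H1 ⇒ log+=6
    H0 returns [100]
    H1 returns ([100], (6))
    H2 returns ([100], (6))
    H3 returns [([100], (6))]
= [([60], (6)), ([100], (6))]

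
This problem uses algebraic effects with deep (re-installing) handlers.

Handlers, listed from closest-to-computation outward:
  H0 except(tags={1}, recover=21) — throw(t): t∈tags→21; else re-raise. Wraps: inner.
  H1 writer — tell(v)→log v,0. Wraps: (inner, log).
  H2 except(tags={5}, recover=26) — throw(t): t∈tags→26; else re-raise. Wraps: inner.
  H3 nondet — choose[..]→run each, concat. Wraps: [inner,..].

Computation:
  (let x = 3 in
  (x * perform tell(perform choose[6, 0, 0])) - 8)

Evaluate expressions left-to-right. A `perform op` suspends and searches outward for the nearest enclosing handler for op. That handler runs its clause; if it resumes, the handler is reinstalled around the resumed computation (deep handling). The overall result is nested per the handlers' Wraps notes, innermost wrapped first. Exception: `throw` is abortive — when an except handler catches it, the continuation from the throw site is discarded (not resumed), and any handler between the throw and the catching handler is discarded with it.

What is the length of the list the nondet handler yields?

Answer: 3

Evaluation trace:
choose[6, 0, 0] @ H3
  branch[0] choose=6:
    tell(6) @ H1 ⇒ log+=6
    H0 returns -8
    H1 returns (-8, (6))
    H2 returns (-8, (6))
    H3 returns [(-8, (6))]
  branch[1] choose=0:
    tell(0) @ H1 ⇒ log+=0
    H0 returns -8
    H1 returns (-8, (0))
    H2 returns (-8, (0))
    H3 returns [(-8, (0))]
  branch[2] choose=0:
    tell(0) @ H1 ⇒ log+=0
    H0 returns -8
    H1 returns (-8, (0))
    H2 returns (-8, (0))
    H3 returns [(-8, (0))]
= [(-8, (6)), (-8, (0)), (-8, (0))]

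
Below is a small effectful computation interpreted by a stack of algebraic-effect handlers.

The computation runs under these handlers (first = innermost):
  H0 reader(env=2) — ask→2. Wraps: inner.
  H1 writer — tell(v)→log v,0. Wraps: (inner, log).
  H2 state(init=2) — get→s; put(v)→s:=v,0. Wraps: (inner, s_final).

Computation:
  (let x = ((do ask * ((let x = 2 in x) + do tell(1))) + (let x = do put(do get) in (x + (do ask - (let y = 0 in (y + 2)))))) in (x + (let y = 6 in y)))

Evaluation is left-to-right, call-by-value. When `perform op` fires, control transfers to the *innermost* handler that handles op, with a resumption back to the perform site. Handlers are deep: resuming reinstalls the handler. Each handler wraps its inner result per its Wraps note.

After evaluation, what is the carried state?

Step-by-step:
ask @ H0 ⇒ 2
tell(1) @ H1 ⇒ log+=1
get @ H2 ⇒ 2
put(2) @ H2 ⇒ s:=2
ask @ H0 ⇒ 2
H0 returns 10
H1 returns (10, (1))
H2 returns ((10, (1)), 2)
= ((10, (1)), 2)

Answer: 2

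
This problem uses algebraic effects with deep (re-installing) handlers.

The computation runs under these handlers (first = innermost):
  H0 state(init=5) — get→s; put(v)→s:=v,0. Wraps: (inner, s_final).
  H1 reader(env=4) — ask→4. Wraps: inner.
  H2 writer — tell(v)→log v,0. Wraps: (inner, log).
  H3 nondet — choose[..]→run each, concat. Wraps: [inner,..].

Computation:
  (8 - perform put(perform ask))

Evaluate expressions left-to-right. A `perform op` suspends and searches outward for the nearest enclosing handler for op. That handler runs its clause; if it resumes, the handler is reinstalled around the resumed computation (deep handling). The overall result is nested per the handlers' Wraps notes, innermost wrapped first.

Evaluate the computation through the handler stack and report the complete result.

Step-by-step:
ask @ H1 ⇒ 4
put(4) @ H0 ⇒ s:=4
H0 returns (8, 4)
H1 returns (8, 4)
H2 returns ((8, 4), ())
H3 returns [((8, 4), ())]
= [((8, 4), ())]

Answer: [((8, 4), ())]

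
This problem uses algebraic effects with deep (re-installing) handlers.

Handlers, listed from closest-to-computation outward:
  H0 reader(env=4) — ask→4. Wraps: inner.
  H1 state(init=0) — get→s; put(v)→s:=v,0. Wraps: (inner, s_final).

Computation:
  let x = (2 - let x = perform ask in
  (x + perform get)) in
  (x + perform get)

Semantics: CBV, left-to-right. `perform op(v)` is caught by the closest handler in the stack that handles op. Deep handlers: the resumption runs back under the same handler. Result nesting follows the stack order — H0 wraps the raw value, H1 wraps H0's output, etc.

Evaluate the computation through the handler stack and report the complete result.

Step-by-step:
ask @ H0 ⇒ 4
get @ H1 ⇒ 0
get @ H1 ⇒ 0
H0 returns -2
H1 returns (-2, 0)
= (-2, 0)

Answer: (-2, 0)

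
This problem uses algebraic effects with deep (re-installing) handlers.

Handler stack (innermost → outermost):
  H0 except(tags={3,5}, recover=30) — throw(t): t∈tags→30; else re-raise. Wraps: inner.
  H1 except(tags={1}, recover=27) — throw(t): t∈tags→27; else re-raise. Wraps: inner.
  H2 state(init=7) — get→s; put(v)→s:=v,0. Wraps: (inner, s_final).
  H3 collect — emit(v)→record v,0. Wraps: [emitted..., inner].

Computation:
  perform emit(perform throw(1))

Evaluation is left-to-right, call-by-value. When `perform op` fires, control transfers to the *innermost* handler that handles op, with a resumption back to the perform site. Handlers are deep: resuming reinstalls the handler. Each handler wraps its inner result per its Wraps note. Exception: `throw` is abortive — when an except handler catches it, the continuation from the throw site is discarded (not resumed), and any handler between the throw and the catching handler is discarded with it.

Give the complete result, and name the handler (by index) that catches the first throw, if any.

Evaluation trace:
throw(1) @ H0 re-raised
throw(1) @ H1 caught ⇒ 27
H2 returns (27, 7)
H3 returns [(27, 7)]
= [(27, 7)]

Answer: [(27, 7)] ; first throw caught by: H1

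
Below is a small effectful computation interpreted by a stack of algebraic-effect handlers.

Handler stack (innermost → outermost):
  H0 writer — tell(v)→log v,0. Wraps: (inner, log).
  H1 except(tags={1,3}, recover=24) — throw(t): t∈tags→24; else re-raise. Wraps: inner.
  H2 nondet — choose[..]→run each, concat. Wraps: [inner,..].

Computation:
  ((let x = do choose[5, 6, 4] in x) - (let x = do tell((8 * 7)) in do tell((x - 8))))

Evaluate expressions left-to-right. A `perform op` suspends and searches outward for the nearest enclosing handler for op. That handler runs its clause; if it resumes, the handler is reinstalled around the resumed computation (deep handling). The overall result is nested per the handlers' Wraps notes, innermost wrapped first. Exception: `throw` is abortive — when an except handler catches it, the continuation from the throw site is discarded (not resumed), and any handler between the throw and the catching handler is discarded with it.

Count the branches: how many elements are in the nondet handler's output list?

Answer: 3

Evaluation trace:
choose[5, 6, 4] @ H2
  branch[0] choose=5:
    tell(56) @ H0 ⇒ log+=56
    tell(-8) @ H0 ⇒ log+=-8
    H0 returns (5, (56, -8))
    H1 returns (5, (56, -8))
    H2 returns [(5, (56, -8))]
  branch[1] choose=6:
    tell(56) @ H0 ⇒ log+=56
    tell(-8) @ H0 ⇒ log+=-8
    H0 returns (6, (56, -8))
    H1 returns (6, (56, -8))
    H2 returns [(6, (56, -8))]
  branch[2] choose=4:
    tell(56) @ H0 ⇒ log+=56
    tell(-8) @ H0 ⇒ log+=-8
    H0 returns (4, (56, -8))
    H1 returns (4, (56, -8))
    H2 returns [(4, (56, -8))]
= [(5, (56, -8)), (6, (56, -8)), (4, (56, -8))]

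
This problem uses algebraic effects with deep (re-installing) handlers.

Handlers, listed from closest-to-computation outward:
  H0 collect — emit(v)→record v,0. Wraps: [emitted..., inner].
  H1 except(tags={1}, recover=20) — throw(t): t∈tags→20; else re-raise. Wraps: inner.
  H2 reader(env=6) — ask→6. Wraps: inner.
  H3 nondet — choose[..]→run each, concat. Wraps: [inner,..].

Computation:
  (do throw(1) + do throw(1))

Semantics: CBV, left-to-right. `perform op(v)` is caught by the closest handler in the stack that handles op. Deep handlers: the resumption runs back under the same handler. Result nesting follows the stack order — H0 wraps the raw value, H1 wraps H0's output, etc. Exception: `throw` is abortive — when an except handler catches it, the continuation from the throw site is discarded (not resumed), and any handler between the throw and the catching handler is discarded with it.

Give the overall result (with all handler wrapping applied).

Evaluation trace:
throw(1) @ H1 caught ⇒ 20
H2 returns 20
H3 returns [20]
= [20]

Answer: [20]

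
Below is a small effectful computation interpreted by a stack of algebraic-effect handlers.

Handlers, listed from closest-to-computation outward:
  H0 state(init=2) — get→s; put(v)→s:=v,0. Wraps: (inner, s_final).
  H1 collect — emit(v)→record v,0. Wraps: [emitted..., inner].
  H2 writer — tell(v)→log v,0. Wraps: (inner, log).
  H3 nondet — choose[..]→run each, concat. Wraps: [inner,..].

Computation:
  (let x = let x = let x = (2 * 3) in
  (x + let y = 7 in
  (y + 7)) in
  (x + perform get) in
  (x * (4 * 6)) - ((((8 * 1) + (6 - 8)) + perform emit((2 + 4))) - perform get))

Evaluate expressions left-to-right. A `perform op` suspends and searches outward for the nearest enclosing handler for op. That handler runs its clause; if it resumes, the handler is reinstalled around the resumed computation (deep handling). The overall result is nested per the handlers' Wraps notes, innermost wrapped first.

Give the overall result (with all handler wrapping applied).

Answer: [([6, (524, 2)], ())]

Step-by-step:
get @ H0 ⇒ 2
emit(6) @ H1 ⇒ out+=6
get @ H0 ⇒ 2
H0 returns (524, 2)
H1 returns [6, (524, 2)]
H2 returns ([6, (524, 2)], ())
H3 returns [([6, (524, 2)], ())]
= [([6, (524, 2)], ())]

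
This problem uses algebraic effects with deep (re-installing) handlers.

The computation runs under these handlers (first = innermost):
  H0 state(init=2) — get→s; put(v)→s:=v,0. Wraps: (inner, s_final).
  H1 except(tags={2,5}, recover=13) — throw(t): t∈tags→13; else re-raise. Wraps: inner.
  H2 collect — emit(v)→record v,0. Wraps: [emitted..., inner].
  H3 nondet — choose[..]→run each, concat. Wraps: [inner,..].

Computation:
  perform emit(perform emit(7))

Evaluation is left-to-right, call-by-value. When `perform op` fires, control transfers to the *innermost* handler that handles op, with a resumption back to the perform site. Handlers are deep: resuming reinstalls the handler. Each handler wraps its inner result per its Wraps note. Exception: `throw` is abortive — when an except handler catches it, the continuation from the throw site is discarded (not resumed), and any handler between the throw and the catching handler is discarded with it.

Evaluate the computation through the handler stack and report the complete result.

Working:
emit(7) @ H2 ⇒ out+=7
emit(0) @ H2 ⇒ out+=0
H0 returns (0, 2)
H1 returns (0, 2)
H2 returns [7, 0, (0, 2)]
H3 returns [[7, 0, (0, 2)]]
= [[7, 0, (0, 2)]]

Answer: [[7, 0, (0, 2)]]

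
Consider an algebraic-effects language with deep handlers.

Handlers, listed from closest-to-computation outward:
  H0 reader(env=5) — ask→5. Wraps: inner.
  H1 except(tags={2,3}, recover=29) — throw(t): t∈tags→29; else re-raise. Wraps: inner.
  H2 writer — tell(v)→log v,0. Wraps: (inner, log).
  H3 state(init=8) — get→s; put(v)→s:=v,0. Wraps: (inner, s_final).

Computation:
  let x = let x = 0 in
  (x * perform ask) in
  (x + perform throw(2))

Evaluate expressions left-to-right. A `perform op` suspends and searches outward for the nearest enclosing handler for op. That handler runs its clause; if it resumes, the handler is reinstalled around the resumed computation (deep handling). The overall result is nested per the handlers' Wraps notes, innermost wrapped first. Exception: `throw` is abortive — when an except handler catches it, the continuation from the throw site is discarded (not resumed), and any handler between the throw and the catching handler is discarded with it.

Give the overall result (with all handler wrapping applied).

Answer: ((29, ()), 8)

Step-by-step:
ask @ H0 ⇒ 5
throw(2) @ H1 caught ⇒ 29
H2 returns (29, ())
H3 returns ((29, ()), 8)
= ((29, ()), 8)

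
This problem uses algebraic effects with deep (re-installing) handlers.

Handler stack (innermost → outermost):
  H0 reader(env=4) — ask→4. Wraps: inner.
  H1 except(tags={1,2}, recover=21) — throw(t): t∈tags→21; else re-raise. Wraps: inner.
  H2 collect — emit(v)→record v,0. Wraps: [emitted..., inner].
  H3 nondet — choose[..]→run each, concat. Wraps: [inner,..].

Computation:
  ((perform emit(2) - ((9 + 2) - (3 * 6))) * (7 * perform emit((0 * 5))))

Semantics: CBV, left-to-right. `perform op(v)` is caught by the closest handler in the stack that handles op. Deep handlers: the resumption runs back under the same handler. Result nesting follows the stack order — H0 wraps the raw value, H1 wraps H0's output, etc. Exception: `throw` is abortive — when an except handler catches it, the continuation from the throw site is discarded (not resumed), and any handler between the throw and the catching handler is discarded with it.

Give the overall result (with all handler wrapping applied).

Answer: [[2, 0, 0]]

Step-by-step:
emit(2) @ H2 ⇒ out+=2
emit(0) @ H2 ⇒ out+=0
H0 returns 0
H1 returns 0
H2 returns [2, 0, 0]
H3 returns [[2, 0, 0]]
= [[2, 0, 0]]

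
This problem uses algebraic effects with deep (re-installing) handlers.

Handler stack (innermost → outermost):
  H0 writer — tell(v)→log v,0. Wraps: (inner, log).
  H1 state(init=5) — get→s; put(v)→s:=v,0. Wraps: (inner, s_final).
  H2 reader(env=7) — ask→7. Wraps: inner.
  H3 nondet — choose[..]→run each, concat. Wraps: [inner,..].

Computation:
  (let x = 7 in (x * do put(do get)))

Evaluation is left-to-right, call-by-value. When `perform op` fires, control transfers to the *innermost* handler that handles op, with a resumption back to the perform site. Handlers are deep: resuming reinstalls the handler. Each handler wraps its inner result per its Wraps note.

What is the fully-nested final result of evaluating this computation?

Working:
get @ H1 ⇒ 5
put(5) @ H1 ⇒ s:=5
H0 returns (0, ())
H1 returns ((0, ()), 5)
H2 returns ((0, ()), 5)
H3 returns [((0, ()), 5)]
= [((0, ()), 5)]

Answer: [((0, ()), 5)]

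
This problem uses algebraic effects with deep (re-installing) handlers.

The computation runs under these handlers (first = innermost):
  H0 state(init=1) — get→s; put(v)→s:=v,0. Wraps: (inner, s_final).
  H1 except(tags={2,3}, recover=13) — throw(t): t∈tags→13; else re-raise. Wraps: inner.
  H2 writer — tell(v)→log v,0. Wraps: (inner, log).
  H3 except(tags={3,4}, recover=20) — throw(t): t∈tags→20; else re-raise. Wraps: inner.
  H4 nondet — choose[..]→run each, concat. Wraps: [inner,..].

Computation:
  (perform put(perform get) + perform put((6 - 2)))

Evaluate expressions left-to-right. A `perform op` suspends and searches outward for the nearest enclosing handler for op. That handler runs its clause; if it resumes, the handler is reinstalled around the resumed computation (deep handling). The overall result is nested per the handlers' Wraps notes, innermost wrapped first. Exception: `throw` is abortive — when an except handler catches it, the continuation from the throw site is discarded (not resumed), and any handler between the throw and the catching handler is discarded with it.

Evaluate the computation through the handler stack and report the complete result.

Answer: [((0, 4), ())]

Step-by-step:
get @ H0 ⇒ 1
put(1) @ H0 ⇒ s:=1
put(4) @ H0 ⇒ s:=4
H0 returns (0, 4)
H1 returns (0, 4)
H2 returns ((0, 4), ())
H3 returns ((0, 4), ())
H4 returns [((0, 4), ())]
= [((0, 4), ())]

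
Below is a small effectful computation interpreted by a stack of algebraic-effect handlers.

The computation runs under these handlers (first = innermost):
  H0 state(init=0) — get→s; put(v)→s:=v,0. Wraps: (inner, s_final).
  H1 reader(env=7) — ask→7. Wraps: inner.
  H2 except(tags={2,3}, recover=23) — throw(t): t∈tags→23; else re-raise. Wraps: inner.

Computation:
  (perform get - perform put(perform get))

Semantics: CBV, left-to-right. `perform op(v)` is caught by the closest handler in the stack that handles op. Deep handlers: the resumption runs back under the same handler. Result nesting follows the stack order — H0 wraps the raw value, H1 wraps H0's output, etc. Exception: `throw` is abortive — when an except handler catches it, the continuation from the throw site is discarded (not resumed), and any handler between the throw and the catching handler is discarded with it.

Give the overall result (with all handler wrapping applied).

Answer: (0, 0)

Evaluation trace:
get @ H0 ⇒ 0
get @ H0 ⇒ 0
put(0) @ H0 ⇒ s:=0
H0 returns (0, 0)
H1 returns (0, 0)
H2 returns (0, 0)
= (0, 0)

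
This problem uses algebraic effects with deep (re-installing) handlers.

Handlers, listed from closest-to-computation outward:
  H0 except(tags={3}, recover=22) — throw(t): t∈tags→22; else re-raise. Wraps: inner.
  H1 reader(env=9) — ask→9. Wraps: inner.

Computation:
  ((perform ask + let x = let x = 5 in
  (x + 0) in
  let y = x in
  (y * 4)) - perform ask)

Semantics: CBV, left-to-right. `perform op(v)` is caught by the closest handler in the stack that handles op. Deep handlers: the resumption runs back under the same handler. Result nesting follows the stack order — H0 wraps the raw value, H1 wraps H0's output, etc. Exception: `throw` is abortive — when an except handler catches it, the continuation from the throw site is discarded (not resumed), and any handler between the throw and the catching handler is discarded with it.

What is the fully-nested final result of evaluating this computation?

Step-by-step:
ask @ H1 ⇒ 9
ask @ H1 ⇒ 9
H0 returns 20
H1 returns 20
= 20

Answer: 20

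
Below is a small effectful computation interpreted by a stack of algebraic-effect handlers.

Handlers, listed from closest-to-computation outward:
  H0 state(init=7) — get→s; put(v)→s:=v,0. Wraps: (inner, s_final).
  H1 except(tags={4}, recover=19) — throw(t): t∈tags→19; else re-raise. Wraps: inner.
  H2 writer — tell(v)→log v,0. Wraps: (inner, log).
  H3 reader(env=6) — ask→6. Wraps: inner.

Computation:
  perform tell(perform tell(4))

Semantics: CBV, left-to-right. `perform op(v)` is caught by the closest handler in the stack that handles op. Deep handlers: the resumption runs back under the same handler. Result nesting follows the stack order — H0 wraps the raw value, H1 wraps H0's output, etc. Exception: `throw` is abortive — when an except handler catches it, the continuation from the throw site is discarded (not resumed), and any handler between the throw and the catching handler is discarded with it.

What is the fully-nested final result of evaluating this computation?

Answer: ((0, 7), (4, 0))

Step-by-step:
tell(4) @ H2 ⇒ log+=4
tell(0) @ H2 ⇒ log+=0
H0 returns (0, 7)
H1 returns (0, 7)
H2 returns ((0, 7), (4, 0))
H3 returns ((0, 7), (4, 0))
= ((0, 7), (4, 0))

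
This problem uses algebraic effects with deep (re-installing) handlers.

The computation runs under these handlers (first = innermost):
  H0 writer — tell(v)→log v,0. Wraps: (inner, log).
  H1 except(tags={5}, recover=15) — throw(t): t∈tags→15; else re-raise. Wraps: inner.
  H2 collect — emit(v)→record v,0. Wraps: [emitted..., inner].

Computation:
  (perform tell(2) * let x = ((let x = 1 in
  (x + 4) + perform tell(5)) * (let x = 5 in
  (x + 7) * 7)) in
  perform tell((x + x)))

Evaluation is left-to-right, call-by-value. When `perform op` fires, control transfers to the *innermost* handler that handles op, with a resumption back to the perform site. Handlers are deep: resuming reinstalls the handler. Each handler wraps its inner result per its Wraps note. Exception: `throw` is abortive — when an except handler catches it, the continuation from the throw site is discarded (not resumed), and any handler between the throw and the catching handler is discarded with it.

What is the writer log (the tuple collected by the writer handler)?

Step-by-step:
tell(2) @ H0 ⇒ log+=2
tell(5) @ H0 ⇒ log+=5
tell(840) @ H0 ⇒ log+=840
H0 returns (0, (2, 5, 840))
H1 returns (0, (2, 5, 840))
H2 returns [(0, (2, 5, 840))]
= [(0, (2, 5, 840))]

Answer: (2, 5, 840)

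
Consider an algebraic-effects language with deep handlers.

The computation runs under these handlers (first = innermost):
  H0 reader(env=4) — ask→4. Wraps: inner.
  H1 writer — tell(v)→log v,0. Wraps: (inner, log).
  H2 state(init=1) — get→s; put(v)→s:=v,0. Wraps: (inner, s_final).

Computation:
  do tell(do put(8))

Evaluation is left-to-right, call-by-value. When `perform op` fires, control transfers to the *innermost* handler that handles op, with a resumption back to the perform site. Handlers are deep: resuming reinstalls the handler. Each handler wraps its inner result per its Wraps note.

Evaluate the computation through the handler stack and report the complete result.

Answer: ((0, (0)), 8)

Step-by-step:
put(8) @ H2 ⇒ s:=8
tell(0) @ H1 ⇒ log+=0
H0 returns 0
H1 returns (0, (0))
H2 returns ((0, (0)), 8)
= ((0, (0)), 8)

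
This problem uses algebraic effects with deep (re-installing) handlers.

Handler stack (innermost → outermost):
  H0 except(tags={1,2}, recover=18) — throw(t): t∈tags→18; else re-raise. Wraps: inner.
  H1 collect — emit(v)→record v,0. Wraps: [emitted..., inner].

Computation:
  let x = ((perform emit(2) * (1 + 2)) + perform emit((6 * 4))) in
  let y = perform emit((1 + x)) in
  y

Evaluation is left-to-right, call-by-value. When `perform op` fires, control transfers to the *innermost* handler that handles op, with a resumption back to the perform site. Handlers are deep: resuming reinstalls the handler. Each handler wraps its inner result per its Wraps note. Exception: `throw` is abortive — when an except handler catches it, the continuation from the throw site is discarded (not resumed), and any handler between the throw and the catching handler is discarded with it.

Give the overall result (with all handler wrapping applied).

Answer: [2, 24, 1, 0]

Working:
emit(2) @ H1 ⇒ out+=2
emit(24) @ H1 ⇒ out+=24
emit(1) @ H1 ⇒ out+=1
H0 returns 0
H1 returns [2, 24, 1, 0]
= [2, 24, 1, 0]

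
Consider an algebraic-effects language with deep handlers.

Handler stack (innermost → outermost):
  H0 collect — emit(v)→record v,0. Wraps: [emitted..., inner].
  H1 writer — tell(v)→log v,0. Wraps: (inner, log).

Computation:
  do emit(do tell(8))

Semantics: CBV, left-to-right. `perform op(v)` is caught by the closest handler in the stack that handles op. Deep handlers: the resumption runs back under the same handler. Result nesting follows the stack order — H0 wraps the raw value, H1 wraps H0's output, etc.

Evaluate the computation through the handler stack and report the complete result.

Evaluation trace:
tell(8) @ H1 ⇒ log+=8
emit(0) @ H0 ⇒ out+=0
H0 returns [0, 0]
H1 returns ([0, 0], (8))
= ([0, 0], (8))

Answer: ([0, 0], (8))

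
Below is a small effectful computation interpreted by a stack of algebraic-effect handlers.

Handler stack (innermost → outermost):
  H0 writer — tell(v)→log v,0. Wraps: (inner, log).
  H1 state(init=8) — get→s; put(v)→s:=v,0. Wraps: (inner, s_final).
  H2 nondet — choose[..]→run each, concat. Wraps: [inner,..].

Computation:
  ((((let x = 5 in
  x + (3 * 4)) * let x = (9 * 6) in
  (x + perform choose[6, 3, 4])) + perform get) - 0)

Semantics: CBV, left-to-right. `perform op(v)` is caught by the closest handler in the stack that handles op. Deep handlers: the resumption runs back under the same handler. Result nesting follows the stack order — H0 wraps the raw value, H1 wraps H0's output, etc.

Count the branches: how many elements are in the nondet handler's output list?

Answer: 3

Evaluation trace:
choose[6, 3, 4] @ H2
  branch[0] choose=6:
    get @ H1 ⇒ 8
    H0 returns (1028, ())
    H1 returns ((1028, ()), 8)
    H2 returns [((1028, ()), 8)]
  branch[1] choose=3:
    get @ H1 ⇒ 8
    H0 returns (977, ())
    H1 returns ((977, ()), 8)
    H2 returns [((977, ()), 8)]
  branch[2] choose=4:
    get @ H1 ⇒ 8
    H0 returns (994, ())
    H1 returns ((994, ()), 8)
    H2 returns [((994, ()), 8)]
= [((1028, ()), 8), ((977, ()), 8), ((994, ()), 8)]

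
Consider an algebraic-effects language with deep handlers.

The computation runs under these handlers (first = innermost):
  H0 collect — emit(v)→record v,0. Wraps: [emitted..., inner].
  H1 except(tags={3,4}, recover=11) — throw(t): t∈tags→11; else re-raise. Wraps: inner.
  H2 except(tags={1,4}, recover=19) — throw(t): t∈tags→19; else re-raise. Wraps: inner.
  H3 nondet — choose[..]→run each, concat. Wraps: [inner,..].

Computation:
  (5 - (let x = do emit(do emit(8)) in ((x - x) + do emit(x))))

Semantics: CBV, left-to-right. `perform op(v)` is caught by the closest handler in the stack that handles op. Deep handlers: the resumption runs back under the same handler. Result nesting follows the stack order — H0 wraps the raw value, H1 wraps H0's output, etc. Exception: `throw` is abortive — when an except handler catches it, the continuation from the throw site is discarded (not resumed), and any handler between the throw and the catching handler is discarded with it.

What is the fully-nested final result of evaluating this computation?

Evaluation trace:
emit(8) @ H0 ⇒ out+=8
emit(0) @ H0 ⇒ out+=0
emit(0) @ H0 ⇒ out+=0
H0 returns [8, 0, 0, 5]
H1 returns [8, 0, 0, 5]
H2 returns [8, 0, 0, 5]
H3 returns [[8, 0, 0, 5]]
= [[8, 0, 0, 5]]

Answer: [[8, 0, 0, 5]]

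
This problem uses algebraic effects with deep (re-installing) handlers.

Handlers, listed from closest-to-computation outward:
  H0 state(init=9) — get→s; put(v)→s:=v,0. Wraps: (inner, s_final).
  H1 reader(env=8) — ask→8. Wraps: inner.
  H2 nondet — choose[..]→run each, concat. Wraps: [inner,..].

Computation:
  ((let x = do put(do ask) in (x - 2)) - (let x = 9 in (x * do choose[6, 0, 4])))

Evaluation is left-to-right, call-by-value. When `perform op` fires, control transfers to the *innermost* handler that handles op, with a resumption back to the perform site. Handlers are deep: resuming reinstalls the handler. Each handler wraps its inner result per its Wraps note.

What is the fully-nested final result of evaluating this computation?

Evaluation trace:
ask @ H1 ⇒ 8
put(8) @ H0 ⇒ s:=8
choose[6, 0, 4] @ H2
  branch[0] choose=6:
    H0 returns (-56, 8)
    H1 returns (-56, 8)
    H2 returns [(-56, 8)]
  branch[1] choose=0:
    H0 returns (-2, 8)
    H1 returns (-2, 8)
    H2 returns [(-2, 8)]
  branch[2] choose=4:
    H0 returns (-38, 8)
    H1 returns (-38, 8)
    H2 returns [(-38, 8)]
= [(-56, 8), (-2, 8), (-38, 8)]

Answer: [(-56, 8), (-2, 8), (-38, 8)]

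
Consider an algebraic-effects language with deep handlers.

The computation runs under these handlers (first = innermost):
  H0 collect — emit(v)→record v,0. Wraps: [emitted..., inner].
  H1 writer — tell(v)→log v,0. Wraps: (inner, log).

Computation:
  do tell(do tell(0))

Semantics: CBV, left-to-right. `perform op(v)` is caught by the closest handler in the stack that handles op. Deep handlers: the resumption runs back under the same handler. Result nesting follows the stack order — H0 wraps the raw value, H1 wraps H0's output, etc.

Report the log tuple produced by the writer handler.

Answer: (0, 0)

Evaluation trace:
tell(0) @ H1 ⇒ log+=0
tell(0) @ H1 ⇒ log+=0
H0 returns [0]
H1 returns ([0], (0, 0))
= ([0], (0, 0))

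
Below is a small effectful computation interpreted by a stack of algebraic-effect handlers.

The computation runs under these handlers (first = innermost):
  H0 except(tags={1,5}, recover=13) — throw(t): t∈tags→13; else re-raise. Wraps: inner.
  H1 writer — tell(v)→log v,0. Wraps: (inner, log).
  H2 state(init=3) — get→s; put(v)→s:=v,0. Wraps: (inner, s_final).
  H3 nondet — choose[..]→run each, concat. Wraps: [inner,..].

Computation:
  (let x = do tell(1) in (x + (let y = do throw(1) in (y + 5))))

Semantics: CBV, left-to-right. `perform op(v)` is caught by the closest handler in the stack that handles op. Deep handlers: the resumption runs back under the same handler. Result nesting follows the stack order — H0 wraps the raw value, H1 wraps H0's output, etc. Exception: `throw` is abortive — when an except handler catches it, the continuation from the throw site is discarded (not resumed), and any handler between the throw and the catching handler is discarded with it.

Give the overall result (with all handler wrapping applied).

Answer: [((13, (1)), 3)]

Working:
tell(1) @ H1 ⇒ log+=1
throw(1) @ H0 caught ⇒ 13
H1 returns (13, (1))
H2 returns ((13, (1)), 3)
H3 returns [((13, (1)), 3)]
= [((13, (1)), 3)]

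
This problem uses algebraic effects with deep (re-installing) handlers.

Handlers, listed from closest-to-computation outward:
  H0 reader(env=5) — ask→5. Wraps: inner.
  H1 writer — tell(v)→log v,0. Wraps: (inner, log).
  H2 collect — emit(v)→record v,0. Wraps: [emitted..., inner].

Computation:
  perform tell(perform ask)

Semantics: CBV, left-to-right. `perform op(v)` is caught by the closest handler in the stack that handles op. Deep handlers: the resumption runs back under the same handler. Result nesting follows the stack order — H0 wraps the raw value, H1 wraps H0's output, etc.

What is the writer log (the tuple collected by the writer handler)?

Answer: (5)

Step-by-step:
ask @ H0 ⇒ 5
tell(5) @ H1 ⇒ log+=5
H0 returns 0
H1 returns (0, (5))
H2 returns [(0, (5))]
= [(0, (5))]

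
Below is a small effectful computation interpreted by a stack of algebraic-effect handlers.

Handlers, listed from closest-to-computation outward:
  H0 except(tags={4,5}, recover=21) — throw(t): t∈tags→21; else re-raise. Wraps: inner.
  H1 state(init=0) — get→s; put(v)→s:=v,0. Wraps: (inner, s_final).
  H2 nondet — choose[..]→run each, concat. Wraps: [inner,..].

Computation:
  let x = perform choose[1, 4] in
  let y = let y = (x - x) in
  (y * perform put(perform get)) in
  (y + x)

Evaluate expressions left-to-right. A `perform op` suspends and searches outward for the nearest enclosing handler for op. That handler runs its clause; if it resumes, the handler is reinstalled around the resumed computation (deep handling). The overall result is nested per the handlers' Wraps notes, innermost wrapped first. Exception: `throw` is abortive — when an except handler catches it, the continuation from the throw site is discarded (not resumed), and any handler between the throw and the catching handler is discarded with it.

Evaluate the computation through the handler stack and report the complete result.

Answer: [(1, 0), (4, 0)]

Step-by-step:
choose[1, 4] @ H2
  branch[0] choose=1:
    get @ H1 ⇒ 0
    put(0) @ H1 ⇒ s:=0
    H0 returns 1
    H1 returns (1, 0)
    H2 returns [(1, 0)]
  branch[1] choose=4:
    get @ H1 ⇒ 0
    put(0) @ H1 ⇒ s:=0
    H0 returns 4
    H1 returns (4, 0)
    H2 returns [(4, 0)]
= [(1, 0), (4, 0)]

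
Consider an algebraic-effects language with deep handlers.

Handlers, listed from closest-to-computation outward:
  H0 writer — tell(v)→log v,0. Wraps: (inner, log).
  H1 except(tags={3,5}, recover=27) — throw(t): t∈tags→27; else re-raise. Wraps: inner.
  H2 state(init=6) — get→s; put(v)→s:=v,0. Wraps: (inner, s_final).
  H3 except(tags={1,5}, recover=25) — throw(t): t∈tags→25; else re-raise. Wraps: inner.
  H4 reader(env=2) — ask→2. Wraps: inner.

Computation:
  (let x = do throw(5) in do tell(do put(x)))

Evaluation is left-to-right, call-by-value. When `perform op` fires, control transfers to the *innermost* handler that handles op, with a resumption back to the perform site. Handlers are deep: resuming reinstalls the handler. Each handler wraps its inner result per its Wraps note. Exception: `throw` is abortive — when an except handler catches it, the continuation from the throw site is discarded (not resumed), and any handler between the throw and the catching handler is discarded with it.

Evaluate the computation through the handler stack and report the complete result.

Evaluation trace:
throw(5) @ H1 caught ⇒ 27
H2 returns (27, 6)
H3 returns (27, 6)
H4 returns (27, 6)
= (27, 6)

Answer: (27, 6)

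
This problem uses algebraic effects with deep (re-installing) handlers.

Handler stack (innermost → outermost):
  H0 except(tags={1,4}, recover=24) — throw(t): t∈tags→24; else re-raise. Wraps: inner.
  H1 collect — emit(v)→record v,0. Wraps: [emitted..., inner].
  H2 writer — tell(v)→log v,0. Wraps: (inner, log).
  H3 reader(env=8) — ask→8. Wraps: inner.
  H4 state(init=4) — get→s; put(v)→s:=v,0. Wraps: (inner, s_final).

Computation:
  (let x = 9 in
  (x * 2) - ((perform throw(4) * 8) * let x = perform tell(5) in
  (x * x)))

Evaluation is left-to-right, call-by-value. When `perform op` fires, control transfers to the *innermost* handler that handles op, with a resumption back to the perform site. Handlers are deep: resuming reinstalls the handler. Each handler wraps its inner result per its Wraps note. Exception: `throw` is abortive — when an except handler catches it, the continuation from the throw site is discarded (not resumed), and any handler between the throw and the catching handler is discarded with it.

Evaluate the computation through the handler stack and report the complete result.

Step-by-step:
throw(4) @ H0 caught ⇒ 24
H1 returns [24]
H2 returns ([24], ())
H3 returns ([24], ())
H4 returns (([24], ()), 4)
= (([24], ()), 4)

Answer: (([24], ()), 4)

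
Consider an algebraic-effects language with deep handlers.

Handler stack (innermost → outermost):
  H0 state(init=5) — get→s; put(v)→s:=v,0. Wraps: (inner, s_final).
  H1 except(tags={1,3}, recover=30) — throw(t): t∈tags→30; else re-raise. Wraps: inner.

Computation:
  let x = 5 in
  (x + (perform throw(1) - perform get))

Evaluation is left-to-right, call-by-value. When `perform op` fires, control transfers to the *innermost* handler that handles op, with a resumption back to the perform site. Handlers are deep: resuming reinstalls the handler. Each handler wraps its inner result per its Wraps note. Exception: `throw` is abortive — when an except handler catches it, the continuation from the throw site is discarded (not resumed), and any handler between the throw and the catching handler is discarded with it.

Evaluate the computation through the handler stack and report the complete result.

Working:
throw(1) @ H1 caught ⇒ 30
= 30

Answer: 30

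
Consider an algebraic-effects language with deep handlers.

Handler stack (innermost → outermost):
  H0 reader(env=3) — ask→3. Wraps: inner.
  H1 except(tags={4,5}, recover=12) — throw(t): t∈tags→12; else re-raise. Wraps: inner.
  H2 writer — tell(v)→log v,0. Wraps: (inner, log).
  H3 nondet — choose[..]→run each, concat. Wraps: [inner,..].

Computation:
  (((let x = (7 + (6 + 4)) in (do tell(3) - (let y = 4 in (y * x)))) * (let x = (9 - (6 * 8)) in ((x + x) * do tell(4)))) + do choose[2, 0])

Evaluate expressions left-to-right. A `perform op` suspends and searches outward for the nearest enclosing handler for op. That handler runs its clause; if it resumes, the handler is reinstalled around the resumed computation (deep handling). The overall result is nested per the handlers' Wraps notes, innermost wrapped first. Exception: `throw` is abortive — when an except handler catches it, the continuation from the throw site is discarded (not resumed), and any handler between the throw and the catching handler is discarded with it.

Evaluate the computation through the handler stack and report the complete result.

Answer: [(2, (3, 4)), (0, (3, 4))]

Working:
tell(3) @ H2 ⇒ log+=3
tell(4) @ H2 ⇒ log+=4
choose[2, 0] @ H3
  branch[0] choose=2:
    H0 returns 2
    H1 returns 2
    H2 returns (2, (3, 4))
    H3 returns [(2, (3, 4))]
  branch[1] choose=0:
    H0 returns 0
    H1 returns 0
    H2 returns (0, (3, 4))
    H3 returns [(0, (3, 4))]
= [(2, (3, 4)), (0, (3, 4))]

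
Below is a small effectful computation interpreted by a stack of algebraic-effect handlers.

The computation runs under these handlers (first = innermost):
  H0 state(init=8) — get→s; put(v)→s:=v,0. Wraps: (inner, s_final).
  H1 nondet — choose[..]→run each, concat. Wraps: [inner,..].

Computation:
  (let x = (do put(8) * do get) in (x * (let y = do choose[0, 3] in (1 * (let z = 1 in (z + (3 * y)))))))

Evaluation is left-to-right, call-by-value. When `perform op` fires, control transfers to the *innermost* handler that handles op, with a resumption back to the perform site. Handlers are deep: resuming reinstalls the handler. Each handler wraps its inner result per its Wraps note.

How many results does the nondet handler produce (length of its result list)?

Evaluation trace:
put(8) @ H0 ⇒ s:=8
get @ H0 ⇒ 8
choose[0, 3] @ H1
  branch[0] choose=0:
    H0 returns (0, 8)
    H1 returns [(0, 8)]
  branch[1] choose=3:
    H0 returns (0, 8)
    H1 returns [(0, 8)]
= [(0, 8), (0, 8)]

Answer: 2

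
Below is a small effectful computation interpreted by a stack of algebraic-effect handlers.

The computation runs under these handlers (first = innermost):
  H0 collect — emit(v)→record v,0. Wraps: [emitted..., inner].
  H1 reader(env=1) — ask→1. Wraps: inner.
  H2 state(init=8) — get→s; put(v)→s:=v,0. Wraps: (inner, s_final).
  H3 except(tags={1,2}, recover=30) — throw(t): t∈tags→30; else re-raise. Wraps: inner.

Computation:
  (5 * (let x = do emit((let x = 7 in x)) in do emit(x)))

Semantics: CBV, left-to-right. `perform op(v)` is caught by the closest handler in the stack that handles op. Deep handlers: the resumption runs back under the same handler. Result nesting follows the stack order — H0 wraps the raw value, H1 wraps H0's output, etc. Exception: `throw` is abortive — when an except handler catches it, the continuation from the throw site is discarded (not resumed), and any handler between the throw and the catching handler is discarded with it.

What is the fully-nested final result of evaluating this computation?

Step-by-step:
emit(7) @ H0 ⇒ out+=7
emit(0) @ H0 ⇒ out+=0
H0 returns [7, 0, 0]
H1 returns [7, 0, 0]
H2 returns ([7, 0, 0], 8)
H3 returns ([7, 0, 0], 8)
= ([7, 0, 0], 8)

Answer: ([7, 0, 0], 8)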